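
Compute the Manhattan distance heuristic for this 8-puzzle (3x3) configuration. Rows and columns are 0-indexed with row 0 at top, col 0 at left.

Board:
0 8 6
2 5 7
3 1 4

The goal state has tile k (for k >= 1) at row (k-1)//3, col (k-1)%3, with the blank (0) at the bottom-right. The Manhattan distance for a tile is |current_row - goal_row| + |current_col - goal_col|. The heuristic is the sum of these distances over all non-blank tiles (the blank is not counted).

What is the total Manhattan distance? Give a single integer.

Tile 8: (0,1)->(2,1) = 2
Tile 6: (0,2)->(1,2) = 1
Tile 2: (1,0)->(0,1) = 2
Tile 5: (1,1)->(1,1) = 0
Tile 7: (1,2)->(2,0) = 3
Tile 3: (2,0)->(0,2) = 4
Tile 1: (2,1)->(0,0) = 3
Tile 4: (2,2)->(1,0) = 3
Sum: 2 + 1 + 2 + 0 + 3 + 4 + 3 + 3 = 18

Answer: 18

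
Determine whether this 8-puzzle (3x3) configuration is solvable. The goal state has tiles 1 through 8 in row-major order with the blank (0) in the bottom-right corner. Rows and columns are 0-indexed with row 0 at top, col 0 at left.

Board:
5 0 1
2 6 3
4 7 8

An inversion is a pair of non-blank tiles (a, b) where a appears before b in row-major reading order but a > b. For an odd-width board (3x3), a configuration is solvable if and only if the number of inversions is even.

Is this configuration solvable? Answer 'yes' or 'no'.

Inversions (pairs i<j in row-major order where tile[i] > tile[j] > 0): 6
6 is even, so the puzzle is solvable.

Answer: yes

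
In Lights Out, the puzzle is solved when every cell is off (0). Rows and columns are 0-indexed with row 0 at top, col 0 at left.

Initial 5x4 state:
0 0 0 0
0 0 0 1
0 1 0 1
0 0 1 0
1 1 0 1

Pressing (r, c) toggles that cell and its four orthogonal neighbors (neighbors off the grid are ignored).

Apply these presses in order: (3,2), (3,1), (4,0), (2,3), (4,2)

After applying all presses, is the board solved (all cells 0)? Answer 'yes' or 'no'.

After press 1 at (3,2):
0 0 0 0
0 0 0 1
0 1 1 1
0 1 0 1
1 1 1 1

After press 2 at (3,1):
0 0 0 0
0 0 0 1
0 0 1 1
1 0 1 1
1 0 1 1

After press 3 at (4,0):
0 0 0 0
0 0 0 1
0 0 1 1
0 0 1 1
0 1 1 1

After press 4 at (2,3):
0 0 0 0
0 0 0 0
0 0 0 0
0 0 1 0
0 1 1 1

After press 5 at (4,2):
0 0 0 0
0 0 0 0
0 0 0 0
0 0 0 0
0 0 0 0

Lights still on: 0

Answer: yes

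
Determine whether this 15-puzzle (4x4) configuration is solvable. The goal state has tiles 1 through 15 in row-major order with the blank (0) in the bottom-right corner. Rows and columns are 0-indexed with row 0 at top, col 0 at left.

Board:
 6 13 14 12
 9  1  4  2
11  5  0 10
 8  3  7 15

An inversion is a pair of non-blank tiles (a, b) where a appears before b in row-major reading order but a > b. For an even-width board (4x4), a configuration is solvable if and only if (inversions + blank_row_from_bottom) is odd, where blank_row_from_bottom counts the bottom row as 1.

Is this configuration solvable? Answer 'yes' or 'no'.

Answer: yes

Derivation:
Inversions: 57
Blank is in row 2 (0-indexed from top), which is row 2 counting from the bottom (bottom = 1).
57 + 2 = 59, which is odd, so the puzzle is solvable.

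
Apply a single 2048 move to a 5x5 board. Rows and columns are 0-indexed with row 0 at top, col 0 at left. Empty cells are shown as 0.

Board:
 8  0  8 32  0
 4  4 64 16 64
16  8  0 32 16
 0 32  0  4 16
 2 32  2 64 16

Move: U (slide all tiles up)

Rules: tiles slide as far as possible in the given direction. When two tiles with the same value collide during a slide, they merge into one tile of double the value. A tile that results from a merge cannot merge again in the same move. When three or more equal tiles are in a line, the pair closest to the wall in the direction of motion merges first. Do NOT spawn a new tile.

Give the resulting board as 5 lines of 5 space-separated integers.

Answer:  8  4  8 32 64
 4  8 64 16 32
16 64  2 32 16
 2  0  0  4  0
 0  0  0 64  0

Derivation:
Slide up:
col 0: [8, 4, 16, 0, 2] -> [8, 4, 16, 2, 0]
col 1: [0, 4, 8, 32, 32] -> [4, 8, 64, 0, 0]
col 2: [8, 64, 0, 0, 2] -> [8, 64, 2, 0, 0]
col 3: [32, 16, 32, 4, 64] -> [32, 16, 32, 4, 64]
col 4: [0, 64, 16, 16, 16] -> [64, 32, 16, 0, 0]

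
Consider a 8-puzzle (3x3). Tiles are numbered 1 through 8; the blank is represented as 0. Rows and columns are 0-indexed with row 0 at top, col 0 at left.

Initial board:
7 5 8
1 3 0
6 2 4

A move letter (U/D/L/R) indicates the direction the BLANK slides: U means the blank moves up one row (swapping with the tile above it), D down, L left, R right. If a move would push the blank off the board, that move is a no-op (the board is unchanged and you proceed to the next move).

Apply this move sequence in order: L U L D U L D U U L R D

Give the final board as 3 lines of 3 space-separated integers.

Answer: 7 5 8
1 0 3
6 2 4

Derivation:
After move 1 (L):
7 5 8
1 0 3
6 2 4

After move 2 (U):
7 0 8
1 5 3
6 2 4

After move 3 (L):
0 7 8
1 5 3
6 2 4

After move 4 (D):
1 7 8
0 5 3
6 2 4

After move 5 (U):
0 7 8
1 5 3
6 2 4

After move 6 (L):
0 7 8
1 5 3
6 2 4

After move 7 (D):
1 7 8
0 5 3
6 2 4

After move 8 (U):
0 7 8
1 5 3
6 2 4

After move 9 (U):
0 7 8
1 5 3
6 2 4

After move 10 (L):
0 7 8
1 5 3
6 2 4

After move 11 (R):
7 0 8
1 5 3
6 2 4

After move 12 (D):
7 5 8
1 0 3
6 2 4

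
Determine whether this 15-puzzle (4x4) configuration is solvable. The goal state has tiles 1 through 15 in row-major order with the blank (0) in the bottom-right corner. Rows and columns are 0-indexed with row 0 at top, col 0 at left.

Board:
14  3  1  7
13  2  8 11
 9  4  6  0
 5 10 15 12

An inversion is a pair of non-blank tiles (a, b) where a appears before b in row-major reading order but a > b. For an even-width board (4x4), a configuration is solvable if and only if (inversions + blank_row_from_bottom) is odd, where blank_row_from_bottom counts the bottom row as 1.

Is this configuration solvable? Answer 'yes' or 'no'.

Answer: yes

Derivation:
Inversions: 41
Blank is in row 2 (0-indexed from top), which is row 2 counting from the bottom (bottom = 1).
41 + 2 = 43, which is odd, so the puzzle is solvable.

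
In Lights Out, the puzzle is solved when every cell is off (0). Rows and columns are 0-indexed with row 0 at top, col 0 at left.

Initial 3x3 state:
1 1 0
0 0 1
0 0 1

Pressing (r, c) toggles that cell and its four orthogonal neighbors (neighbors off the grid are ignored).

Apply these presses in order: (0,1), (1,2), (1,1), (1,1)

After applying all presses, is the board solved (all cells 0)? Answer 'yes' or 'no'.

Answer: yes

Derivation:
After press 1 at (0,1):
0 0 1
0 1 1
0 0 1

After press 2 at (1,2):
0 0 0
0 0 0
0 0 0

After press 3 at (1,1):
0 1 0
1 1 1
0 1 0

After press 4 at (1,1):
0 0 0
0 0 0
0 0 0

Lights still on: 0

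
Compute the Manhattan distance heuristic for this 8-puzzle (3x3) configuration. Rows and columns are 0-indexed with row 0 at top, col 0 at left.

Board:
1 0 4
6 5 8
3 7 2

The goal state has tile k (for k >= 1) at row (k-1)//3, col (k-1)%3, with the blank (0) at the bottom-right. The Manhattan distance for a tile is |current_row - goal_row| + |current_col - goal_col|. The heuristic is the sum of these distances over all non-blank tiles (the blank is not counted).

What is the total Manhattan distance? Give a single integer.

Tile 1: at (0,0), goal (0,0), distance |0-0|+|0-0| = 0
Tile 4: at (0,2), goal (1,0), distance |0-1|+|2-0| = 3
Tile 6: at (1,0), goal (1,2), distance |1-1|+|0-2| = 2
Tile 5: at (1,1), goal (1,1), distance |1-1|+|1-1| = 0
Tile 8: at (1,2), goal (2,1), distance |1-2|+|2-1| = 2
Tile 3: at (2,0), goal (0,2), distance |2-0|+|0-2| = 4
Tile 7: at (2,1), goal (2,0), distance |2-2|+|1-0| = 1
Tile 2: at (2,2), goal (0,1), distance |2-0|+|2-1| = 3
Sum: 0 + 3 + 2 + 0 + 2 + 4 + 1 + 3 = 15

Answer: 15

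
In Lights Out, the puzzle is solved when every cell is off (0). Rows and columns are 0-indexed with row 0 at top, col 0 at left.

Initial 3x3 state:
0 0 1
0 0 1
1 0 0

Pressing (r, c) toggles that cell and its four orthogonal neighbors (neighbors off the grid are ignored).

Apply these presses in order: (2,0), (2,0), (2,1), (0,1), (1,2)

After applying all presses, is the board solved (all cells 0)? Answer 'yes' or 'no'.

Answer: no

Derivation:
After press 1 at (2,0):
0 0 1
1 0 1
0 1 0

After press 2 at (2,0):
0 0 1
0 0 1
1 0 0

After press 3 at (2,1):
0 0 1
0 1 1
0 1 1

After press 4 at (0,1):
1 1 0
0 0 1
0 1 1

After press 5 at (1,2):
1 1 1
0 1 0
0 1 0

Lights still on: 5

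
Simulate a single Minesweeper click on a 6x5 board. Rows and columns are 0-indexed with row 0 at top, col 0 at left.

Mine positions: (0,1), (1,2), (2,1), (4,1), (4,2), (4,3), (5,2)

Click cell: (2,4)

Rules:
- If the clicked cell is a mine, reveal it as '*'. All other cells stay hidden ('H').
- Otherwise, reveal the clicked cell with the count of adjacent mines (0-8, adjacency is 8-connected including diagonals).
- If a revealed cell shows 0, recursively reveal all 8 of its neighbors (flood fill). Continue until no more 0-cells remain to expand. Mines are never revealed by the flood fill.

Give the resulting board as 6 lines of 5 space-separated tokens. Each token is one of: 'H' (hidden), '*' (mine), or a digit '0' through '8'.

H H H 1 0
H H H 1 0
H H H 1 0
H H H 2 1
H H H H H
H H H H H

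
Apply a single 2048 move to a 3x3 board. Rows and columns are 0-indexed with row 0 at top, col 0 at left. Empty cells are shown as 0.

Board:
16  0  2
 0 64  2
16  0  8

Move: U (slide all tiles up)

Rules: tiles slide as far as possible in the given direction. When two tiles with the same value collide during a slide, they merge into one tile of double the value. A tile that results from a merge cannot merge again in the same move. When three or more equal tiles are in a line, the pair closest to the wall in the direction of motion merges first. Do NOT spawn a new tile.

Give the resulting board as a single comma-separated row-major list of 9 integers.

Answer: 32, 64, 4, 0, 0, 8, 0, 0, 0

Derivation:
Slide up:
col 0: [16, 0, 16] -> [32, 0, 0]
col 1: [0, 64, 0] -> [64, 0, 0]
col 2: [2, 2, 8] -> [4, 8, 0]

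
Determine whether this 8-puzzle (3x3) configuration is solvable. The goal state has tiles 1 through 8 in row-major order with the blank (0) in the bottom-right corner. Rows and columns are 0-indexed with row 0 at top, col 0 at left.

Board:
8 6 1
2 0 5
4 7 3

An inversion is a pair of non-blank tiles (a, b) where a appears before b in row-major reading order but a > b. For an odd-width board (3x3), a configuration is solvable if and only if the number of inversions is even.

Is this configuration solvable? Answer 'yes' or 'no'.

Answer: yes

Derivation:
Inversions (pairs i<j in row-major order where tile[i] > tile[j] > 0): 16
16 is even, so the puzzle is solvable.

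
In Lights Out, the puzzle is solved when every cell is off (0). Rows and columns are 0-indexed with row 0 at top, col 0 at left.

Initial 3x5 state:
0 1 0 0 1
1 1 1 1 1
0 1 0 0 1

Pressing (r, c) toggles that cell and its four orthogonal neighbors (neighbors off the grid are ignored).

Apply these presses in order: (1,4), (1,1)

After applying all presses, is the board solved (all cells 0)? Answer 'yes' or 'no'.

Answer: yes

Derivation:
After press 1 at (1,4):
0 1 0 0 0
1 1 1 0 0
0 1 0 0 0

After press 2 at (1,1):
0 0 0 0 0
0 0 0 0 0
0 0 0 0 0

Lights still on: 0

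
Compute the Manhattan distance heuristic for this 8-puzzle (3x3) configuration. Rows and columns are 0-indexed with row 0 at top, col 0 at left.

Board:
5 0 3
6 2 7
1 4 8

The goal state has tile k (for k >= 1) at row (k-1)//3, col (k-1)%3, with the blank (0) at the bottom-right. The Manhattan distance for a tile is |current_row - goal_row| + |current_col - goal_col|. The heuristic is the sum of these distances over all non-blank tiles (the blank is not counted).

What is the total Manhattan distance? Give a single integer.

Tile 5: at (0,0), goal (1,1), distance |0-1|+|0-1| = 2
Tile 3: at (0,2), goal (0,2), distance |0-0|+|2-2| = 0
Tile 6: at (1,0), goal (1,2), distance |1-1|+|0-2| = 2
Tile 2: at (1,1), goal (0,1), distance |1-0|+|1-1| = 1
Tile 7: at (1,2), goal (2,0), distance |1-2|+|2-0| = 3
Tile 1: at (2,0), goal (0,0), distance |2-0|+|0-0| = 2
Tile 4: at (2,1), goal (1,0), distance |2-1|+|1-0| = 2
Tile 8: at (2,2), goal (2,1), distance |2-2|+|2-1| = 1
Sum: 2 + 0 + 2 + 1 + 3 + 2 + 2 + 1 = 13

Answer: 13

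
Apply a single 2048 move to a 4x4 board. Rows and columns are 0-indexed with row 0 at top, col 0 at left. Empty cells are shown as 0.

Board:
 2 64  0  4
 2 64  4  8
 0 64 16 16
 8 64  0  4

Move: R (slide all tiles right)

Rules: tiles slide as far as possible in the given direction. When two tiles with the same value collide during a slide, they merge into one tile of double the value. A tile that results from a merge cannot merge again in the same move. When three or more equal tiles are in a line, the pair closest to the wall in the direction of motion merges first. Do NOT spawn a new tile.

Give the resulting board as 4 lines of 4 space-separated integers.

Answer:  0  2 64  4
 2 64  4  8
 0  0 64 32
 0  8 64  4

Derivation:
Slide right:
row 0: [2, 64, 0, 4] -> [0, 2, 64, 4]
row 1: [2, 64, 4, 8] -> [2, 64, 4, 8]
row 2: [0, 64, 16, 16] -> [0, 0, 64, 32]
row 3: [8, 64, 0, 4] -> [0, 8, 64, 4]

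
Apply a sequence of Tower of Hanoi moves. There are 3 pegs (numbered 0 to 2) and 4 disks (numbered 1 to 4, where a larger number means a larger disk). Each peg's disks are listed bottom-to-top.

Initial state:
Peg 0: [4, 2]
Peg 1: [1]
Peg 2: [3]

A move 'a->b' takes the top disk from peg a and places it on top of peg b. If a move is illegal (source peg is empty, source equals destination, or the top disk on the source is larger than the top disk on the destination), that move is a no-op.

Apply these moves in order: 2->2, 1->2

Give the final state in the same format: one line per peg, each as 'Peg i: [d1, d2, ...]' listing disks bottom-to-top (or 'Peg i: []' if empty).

Answer: Peg 0: [4, 2]
Peg 1: []
Peg 2: [3, 1]

Derivation:
After move 1 (2->2):
Peg 0: [4, 2]
Peg 1: [1]
Peg 2: [3]

After move 2 (1->2):
Peg 0: [4, 2]
Peg 1: []
Peg 2: [3, 1]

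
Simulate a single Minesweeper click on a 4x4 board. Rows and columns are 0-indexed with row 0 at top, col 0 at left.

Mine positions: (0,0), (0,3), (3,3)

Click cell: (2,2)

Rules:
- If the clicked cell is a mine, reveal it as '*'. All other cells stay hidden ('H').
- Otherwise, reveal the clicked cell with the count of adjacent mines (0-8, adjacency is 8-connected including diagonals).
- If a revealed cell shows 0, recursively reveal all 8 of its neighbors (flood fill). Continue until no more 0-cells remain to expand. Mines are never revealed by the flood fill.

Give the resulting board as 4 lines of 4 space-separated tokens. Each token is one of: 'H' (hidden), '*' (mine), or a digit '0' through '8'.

H H H H
H H H H
H H 1 H
H H H H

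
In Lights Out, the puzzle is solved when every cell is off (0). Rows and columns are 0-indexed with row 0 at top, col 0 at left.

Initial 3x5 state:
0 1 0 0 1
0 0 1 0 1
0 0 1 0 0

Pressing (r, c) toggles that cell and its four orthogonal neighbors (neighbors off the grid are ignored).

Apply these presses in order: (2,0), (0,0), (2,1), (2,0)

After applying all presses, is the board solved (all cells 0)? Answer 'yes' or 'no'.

After press 1 at (2,0):
0 1 0 0 1
1 0 1 0 1
1 1 1 0 0

After press 2 at (0,0):
1 0 0 0 1
0 0 1 0 1
1 1 1 0 0

After press 3 at (2,1):
1 0 0 0 1
0 1 1 0 1
0 0 0 0 0

After press 4 at (2,0):
1 0 0 0 1
1 1 1 0 1
1 1 0 0 0

Lights still on: 8

Answer: no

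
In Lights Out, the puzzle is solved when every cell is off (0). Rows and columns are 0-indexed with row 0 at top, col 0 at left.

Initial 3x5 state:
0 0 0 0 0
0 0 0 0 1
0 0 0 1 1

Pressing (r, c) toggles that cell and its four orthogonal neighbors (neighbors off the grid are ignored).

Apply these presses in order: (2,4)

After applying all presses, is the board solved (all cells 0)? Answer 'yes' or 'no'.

After press 1 at (2,4):
0 0 0 0 0
0 0 0 0 0
0 0 0 0 0

Lights still on: 0

Answer: yes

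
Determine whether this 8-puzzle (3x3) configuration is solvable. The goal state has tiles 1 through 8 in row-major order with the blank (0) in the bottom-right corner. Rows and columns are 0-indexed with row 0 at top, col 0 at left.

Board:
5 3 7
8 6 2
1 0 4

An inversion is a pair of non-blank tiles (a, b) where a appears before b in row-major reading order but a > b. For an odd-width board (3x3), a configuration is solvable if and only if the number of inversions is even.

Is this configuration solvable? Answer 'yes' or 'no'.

Answer: yes

Derivation:
Inversions (pairs i<j in row-major order where tile[i] > tile[j] > 0): 18
18 is even, so the puzzle is solvable.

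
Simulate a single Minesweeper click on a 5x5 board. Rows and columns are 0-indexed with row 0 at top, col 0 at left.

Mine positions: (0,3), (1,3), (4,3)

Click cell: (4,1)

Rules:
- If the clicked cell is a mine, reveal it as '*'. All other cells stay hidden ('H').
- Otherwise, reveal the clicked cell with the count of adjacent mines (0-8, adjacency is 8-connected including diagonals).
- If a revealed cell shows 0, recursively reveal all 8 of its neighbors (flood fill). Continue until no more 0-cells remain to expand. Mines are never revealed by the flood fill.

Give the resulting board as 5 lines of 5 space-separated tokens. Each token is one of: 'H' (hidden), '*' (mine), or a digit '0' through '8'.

0 0 2 H H
0 0 2 H H
0 0 1 H H
0 0 1 H H
0 0 1 H H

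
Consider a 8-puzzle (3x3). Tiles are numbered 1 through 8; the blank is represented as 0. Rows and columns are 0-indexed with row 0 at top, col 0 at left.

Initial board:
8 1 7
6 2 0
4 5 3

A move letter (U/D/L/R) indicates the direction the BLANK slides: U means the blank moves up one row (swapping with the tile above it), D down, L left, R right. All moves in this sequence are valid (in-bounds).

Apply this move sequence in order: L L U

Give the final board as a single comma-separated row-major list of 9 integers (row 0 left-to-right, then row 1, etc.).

Answer: 0, 1, 7, 8, 6, 2, 4, 5, 3

Derivation:
After move 1 (L):
8 1 7
6 0 2
4 5 3

After move 2 (L):
8 1 7
0 6 2
4 5 3

After move 3 (U):
0 1 7
8 6 2
4 5 3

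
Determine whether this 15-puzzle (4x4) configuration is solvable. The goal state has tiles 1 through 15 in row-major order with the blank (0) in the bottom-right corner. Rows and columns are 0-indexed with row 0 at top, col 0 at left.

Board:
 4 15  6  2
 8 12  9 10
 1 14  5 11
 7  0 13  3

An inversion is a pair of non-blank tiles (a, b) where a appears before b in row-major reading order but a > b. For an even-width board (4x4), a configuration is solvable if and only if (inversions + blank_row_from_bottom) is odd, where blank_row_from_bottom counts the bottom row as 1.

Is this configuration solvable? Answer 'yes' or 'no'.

Answer: yes

Derivation:
Inversions: 50
Blank is in row 3 (0-indexed from top), which is row 1 counting from the bottom (bottom = 1).
50 + 1 = 51, which is odd, so the puzzle is solvable.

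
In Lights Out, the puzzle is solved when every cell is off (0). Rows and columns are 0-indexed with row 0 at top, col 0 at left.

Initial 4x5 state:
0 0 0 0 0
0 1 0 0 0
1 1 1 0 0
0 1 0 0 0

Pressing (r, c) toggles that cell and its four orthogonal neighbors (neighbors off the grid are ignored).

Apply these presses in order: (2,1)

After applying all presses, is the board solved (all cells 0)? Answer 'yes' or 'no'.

Answer: yes

Derivation:
After press 1 at (2,1):
0 0 0 0 0
0 0 0 0 0
0 0 0 0 0
0 0 0 0 0

Lights still on: 0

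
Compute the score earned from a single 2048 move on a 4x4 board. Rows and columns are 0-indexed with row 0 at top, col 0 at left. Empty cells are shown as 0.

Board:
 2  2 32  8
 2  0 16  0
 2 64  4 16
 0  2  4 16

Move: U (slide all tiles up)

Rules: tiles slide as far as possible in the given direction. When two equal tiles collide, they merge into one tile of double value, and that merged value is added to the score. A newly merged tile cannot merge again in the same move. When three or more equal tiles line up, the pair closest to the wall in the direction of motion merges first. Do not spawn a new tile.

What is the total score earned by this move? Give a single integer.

Answer: 44

Derivation:
Slide up:
col 0: [2, 2, 2, 0] -> [4, 2, 0, 0]  score +4 (running 4)
col 1: [2, 0, 64, 2] -> [2, 64, 2, 0]  score +0 (running 4)
col 2: [32, 16, 4, 4] -> [32, 16, 8, 0]  score +8 (running 12)
col 3: [8, 0, 16, 16] -> [8, 32, 0, 0]  score +32 (running 44)
Board after move:
 4  2 32  8
 2 64 16 32
 0  2  8  0
 0  0  0  0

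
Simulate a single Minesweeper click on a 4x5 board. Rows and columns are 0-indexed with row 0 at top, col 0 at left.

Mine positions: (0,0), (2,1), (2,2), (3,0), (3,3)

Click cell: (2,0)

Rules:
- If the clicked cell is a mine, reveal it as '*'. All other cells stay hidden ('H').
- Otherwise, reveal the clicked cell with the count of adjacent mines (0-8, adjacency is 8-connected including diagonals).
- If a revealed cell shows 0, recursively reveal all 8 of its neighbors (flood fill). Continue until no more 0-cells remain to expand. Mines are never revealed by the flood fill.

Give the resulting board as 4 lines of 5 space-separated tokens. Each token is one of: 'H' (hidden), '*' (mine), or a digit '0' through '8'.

H H H H H
H H H H H
2 H H H H
H H H H H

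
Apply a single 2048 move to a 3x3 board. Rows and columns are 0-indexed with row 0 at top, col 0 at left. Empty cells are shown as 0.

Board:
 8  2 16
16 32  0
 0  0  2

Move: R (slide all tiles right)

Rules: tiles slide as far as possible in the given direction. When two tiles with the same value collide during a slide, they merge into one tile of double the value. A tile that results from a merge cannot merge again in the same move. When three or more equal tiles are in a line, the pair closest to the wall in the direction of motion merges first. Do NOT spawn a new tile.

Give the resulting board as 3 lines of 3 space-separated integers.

Answer:  8  2 16
 0 16 32
 0  0  2

Derivation:
Slide right:
row 0: [8, 2, 16] -> [8, 2, 16]
row 1: [16, 32, 0] -> [0, 16, 32]
row 2: [0, 0, 2] -> [0, 0, 2]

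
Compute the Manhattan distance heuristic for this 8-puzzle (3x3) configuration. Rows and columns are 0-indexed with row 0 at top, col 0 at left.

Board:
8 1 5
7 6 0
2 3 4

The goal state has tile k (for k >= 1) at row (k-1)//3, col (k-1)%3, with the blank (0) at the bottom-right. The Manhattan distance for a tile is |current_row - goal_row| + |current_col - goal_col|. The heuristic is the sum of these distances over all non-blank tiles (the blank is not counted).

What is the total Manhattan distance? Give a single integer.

Answer: 17

Derivation:
Tile 8: (0,0)->(2,1) = 3
Tile 1: (0,1)->(0,0) = 1
Tile 5: (0,2)->(1,1) = 2
Tile 7: (1,0)->(2,0) = 1
Tile 6: (1,1)->(1,2) = 1
Tile 2: (2,0)->(0,1) = 3
Tile 3: (2,1)->(0,2) = 3
Tile 4: (2,2)->(1,0) = 3
Sum: 3 + 1 + 2 + 1 + 1 + 3 + 3 + 3 = 17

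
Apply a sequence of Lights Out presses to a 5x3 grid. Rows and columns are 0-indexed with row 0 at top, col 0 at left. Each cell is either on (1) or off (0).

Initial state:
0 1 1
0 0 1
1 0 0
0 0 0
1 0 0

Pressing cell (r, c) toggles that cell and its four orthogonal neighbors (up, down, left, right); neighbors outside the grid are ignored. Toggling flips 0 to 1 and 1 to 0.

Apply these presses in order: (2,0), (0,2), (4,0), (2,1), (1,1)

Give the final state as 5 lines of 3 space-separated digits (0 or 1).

Answer: 0 1 0
0 0 1
1 1 1
0 1 0
0 1 0

Derivation:
After press 1 at (2,0):
0 1 1
1 0 1
0 1 0
1 0 0
1 0 0

After press 2 at (0,2):
0 0 0
1 0 0
0 1 0
1 0 0
1 0 0

After press 3 at (4,0):
0 0 0
1 0 0
0 1 0
0 0 0
0 1 0

After press 4 at (2,1):
0 0 0
1 1 0
1 0 1
0 1 0
0 1 0

After press 5 at (1,1):
0 1 0
0 0 1
1 1 1
0 1 0
0 1 0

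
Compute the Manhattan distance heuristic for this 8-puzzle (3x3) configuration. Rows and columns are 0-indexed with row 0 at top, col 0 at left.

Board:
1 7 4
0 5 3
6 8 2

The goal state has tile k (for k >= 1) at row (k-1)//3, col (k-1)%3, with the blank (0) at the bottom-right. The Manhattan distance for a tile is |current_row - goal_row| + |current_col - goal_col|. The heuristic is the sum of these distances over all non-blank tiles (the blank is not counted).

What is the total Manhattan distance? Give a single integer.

Answer: 13

Derivation:
Tile 1: at (0,0), goal (0,0), distance |0-0|+|0-0| = 0
Tile 7: at (0,1), goal (2,0), distance |0-2|+|1-0| = 3
Tile 4: at (0,2), goal (1,0), distance |0-1|+|2-0| = 3
Tile 5: at (1,1), goal (1,1), distance |1-1|+|1-1| = 0
Tile 3: at (1,2), goal (0,2), distance |1-0|+|2-2| = 1
Tile 6: at (2,0), goal (1,2), distance |2-1|+|0-2| = 3
Tile 8: at (2,1), goal (2,1), distance |2-2|+|1-1| = 0
Tile 2: at (2,2), goal (0,1), distance |2-0|+|2-1| = 3
Sum: 0 + 3 + 3 + 0 + 1 + 3 + 0 + 3 = 13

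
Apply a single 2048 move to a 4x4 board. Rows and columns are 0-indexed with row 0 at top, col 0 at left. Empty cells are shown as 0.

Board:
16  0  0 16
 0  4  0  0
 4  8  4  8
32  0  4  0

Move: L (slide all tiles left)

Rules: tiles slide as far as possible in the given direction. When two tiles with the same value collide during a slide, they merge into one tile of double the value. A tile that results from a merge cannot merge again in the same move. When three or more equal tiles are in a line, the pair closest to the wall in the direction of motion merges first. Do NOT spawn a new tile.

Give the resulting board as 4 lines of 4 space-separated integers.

Answer: 32  0  0  0
 4  0  0  0
 4  8  4  8
32  4  0  0

Derivation:
Slide left:
row 0: [16, 0, 0, 16] -> [32, 0, 0, 0]
row 1: [0, 4, 0, 0] -> [4, 0, 0, 0]
row 2: [4, 8, 4, 8] -> [4, 8, 4, 8]
row 3: [32, 0, 4, 0] -> [32, 4, 0, 0]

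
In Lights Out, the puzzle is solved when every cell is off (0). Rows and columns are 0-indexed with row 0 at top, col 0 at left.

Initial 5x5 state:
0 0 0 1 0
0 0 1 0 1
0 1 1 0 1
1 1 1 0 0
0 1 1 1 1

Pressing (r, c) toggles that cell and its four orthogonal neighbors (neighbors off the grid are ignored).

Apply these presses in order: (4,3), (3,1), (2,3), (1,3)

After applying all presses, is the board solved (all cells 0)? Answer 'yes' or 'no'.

After press 1 at (4,3):
0 0 0 1 0
0 0 1 0 1
0 1 1 0 1
1 1 1 1 0
0 1 0 0 0

After press 2 at (3,1):
0 0 0 1 0
0 0 1 0 1
0 0 1 0 1
0 0 0 1 0
0 0 0 0 0

After press 3 at (2,3):
0 0 0 1 0
0 0 1 1 1
0 0 0 1 0
0 0 0 0 0
0 0 0 0 0

After press 4 at (1,3):
0 0 0 0 0
0 0 0 0 0
0 0 0 0 0
0 0 0 0 0
0 0 0 0 0

Lights still on: 0

Answer: yes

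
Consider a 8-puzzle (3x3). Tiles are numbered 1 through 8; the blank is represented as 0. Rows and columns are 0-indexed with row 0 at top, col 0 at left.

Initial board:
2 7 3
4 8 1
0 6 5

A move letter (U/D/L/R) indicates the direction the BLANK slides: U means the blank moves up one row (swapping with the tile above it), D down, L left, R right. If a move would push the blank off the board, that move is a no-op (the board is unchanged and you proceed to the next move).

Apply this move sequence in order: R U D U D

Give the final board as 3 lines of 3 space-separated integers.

After move 1 (R):
2 7 3
4 8 1
6 0 5

After move 2 (U):
2 7 3
4 0 1
6 8 5

After move 3 (D):
2 7 3
4 8 1
6 0 5

After move 4 (U):
2 7 3
4 0 1
6 8 5

After move 5 (D):
2 7 3
4 8 1
6 0 5

Answer: 2 7 3
4 8 1
6 0 5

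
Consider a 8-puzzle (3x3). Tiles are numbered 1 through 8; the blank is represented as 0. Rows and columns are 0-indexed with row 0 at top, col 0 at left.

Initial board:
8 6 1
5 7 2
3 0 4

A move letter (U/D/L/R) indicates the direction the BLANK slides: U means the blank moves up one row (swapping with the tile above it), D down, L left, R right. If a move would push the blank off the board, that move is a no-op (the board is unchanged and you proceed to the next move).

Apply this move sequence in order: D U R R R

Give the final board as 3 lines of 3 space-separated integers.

Answer: 8 6 1
5 2 0
3 7 4

Derivation:
After move 1 (D):
8 6 1
5 7 2
3 0 4

After move 2 (U):
8 6 1
5 0 2
3 7 4

After move 3 (R):
8 6 1
5 2 0
3 7 4

After move 4 (R):
8 6 1
5 2 0
3 7 4

After move 5 (R):
8 6 1
5 2 0
3 7 4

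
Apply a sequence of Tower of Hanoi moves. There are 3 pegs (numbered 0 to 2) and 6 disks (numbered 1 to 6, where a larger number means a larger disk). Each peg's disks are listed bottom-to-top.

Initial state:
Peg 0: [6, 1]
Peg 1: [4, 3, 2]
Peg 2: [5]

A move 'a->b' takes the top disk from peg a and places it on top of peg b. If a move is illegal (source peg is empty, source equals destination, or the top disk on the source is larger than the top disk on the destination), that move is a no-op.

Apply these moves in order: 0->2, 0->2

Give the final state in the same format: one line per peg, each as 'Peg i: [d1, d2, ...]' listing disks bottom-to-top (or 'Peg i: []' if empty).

Answer: Peg 0: [6]
Peg 1: [4, 3, 2]
Peg 2: [5, 1]

Derivation:
After move 1 (0->2):
Peg 0: [6]
Peg 1: [4, 3, 2]
Peg 2: [5, 1]

After move 2 (0->2):
Peg 0: [6]
Peg 1: [4, 3, 2]
Peg 2: [5, 1]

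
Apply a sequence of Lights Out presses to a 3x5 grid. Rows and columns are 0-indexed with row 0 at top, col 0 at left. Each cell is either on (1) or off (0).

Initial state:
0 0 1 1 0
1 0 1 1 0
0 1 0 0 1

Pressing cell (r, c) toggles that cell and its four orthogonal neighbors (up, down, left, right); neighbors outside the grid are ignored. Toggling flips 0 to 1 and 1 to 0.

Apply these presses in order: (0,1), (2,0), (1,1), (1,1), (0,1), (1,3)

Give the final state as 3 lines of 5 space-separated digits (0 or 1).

Answer: 0 0 1 0 0
0 0 0 0 1
1 0 0 1 1

Derivation:
After press 1 at (0,1):
1 1 0 1 0
1 1 1 1 0
0 1 0 0 1

After press 2 at (2,0):
1 1 0 1 0
0 1 1 1 0
1 0 0 0 1

After press 3 at (1,1):
1 0 0 1 0
1 0 0 1 0
1 1 0 0 1

After press 4 at (1,1):
1 1 0 1 0
0 1 1 1 0
1 0 0 0 1

After press 5 at (0,1):
0 0 1 1 0
0 0 1 1 0
1 0 0 0 1

After press 6 at (1,3):
0 0 1 0 0
0 0 0 0 1
1 0 0 1 1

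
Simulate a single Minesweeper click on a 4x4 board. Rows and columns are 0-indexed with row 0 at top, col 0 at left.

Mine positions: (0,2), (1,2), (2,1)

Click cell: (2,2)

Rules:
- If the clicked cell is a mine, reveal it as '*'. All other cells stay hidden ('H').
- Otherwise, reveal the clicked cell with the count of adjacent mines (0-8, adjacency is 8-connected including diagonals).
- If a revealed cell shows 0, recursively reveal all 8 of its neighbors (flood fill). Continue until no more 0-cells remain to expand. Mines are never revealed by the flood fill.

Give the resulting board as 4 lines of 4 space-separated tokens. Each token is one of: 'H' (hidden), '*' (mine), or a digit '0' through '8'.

H H H H
H H H H
H H 2 H
H H H H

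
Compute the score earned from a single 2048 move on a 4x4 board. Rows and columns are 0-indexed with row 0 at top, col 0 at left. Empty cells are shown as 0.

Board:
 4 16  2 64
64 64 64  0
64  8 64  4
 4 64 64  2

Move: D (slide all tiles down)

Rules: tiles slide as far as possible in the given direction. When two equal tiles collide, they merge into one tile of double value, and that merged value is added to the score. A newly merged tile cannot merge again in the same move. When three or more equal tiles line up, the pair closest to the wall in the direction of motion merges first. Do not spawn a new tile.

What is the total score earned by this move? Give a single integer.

Slide down:
col 0: [4, 64, 64, 4] -> [0, 4, 128, 4]  score +128 (running 128)
col 1: [16, 64, 8, 64] -> [16, 64, 8, 64]  score +0 (running 128)
col 2: [2, 64, 64, 64] -> [0, 2, 64, 128]  score +128 (running 256)
col 3: [64, 0, 4, 2] -> [0, 64, 4, 2]  score +0 (running 256)
Board after move:
  0  16   0   0
  4  64   2  64
128   8  64   4
  4  64 128   2

Answer: 256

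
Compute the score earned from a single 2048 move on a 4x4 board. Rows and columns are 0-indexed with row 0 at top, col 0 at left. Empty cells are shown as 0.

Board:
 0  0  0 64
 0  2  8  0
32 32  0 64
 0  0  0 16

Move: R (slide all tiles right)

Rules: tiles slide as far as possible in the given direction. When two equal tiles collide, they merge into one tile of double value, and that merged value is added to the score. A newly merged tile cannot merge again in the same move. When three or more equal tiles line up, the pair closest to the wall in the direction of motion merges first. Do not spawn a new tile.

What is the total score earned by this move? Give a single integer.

Slide right:
row 0: [0, 0, 0, 64] -> [0, 0, 0, 64]  score +0 (running 0)
row 1: [0, 2, 8, 0] -> [0, 0, 2, 8]  score +0 (running 0)
row 2: [32, 32, 0, 64] -> [0, 0, 64, 64]  score +64 (running 64)
row 3: [0, 0, 0, 16] -> [0, 0, 0, 16]  score +0 (running 64)
Board after move:
 0  0  0 64
 0  0  2  8
 0  0 64 64
 0  0  0 16

Answer: 64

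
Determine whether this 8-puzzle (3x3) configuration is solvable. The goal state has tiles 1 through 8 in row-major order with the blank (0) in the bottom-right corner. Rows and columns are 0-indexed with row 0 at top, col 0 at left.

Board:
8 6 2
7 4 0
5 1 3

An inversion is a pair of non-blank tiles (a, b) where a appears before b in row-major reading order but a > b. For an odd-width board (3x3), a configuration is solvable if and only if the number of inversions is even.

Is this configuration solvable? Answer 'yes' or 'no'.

Answer: no

Derivation:
Inversions (pairs i<j in row-major order where tile[i] > tile[j] > 0): 21
21 is odd, so the puzzle is not solvable.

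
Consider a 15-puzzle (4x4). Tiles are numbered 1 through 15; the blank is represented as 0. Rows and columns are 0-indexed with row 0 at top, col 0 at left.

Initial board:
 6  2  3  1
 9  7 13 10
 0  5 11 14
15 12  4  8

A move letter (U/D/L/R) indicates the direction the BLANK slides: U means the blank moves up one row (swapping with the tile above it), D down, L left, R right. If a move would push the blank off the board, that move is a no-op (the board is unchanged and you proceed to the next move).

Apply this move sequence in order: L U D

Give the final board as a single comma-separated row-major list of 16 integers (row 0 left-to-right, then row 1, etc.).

Answer: 6, 2, 3, 1, 9, 7, 13, 10, 0, 5, 11, 14, 15, 12, 4, 8

Derivation:
After move 1 (L):
 6  2  3  1
 9  7 13 10
 0  5 11 14
15 12  4  8

After move 2 (U):
 6  2  3  1
 0  7 13 10
 9  5 11 14
15 12  4  8

After move 3 (D):
 6  2  3  1
 9  7 13 10
 0  5 11 14
15 12  4  8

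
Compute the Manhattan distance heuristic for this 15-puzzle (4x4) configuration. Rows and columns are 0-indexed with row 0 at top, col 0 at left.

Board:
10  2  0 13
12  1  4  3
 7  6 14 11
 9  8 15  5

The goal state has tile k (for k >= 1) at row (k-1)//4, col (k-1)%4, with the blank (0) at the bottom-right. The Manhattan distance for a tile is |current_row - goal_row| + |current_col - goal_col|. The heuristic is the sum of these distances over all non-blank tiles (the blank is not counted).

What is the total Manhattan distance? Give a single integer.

Tile 10: (0,0)->(2,1) = 3
Tile 2: (0,1)->(0,1) = 0
Tile 13: (0,3)->(3,0) = 6
Tile 12: (1,0)->(2,3) = 4
Tile 1: (1,1)->(0,0) = 2
Tile 4: (1,2)->(0,3) = 2
Tile 3: (1,3)->(0,2) = 2
Tile 7: (2,0)->(1,2) = 3
Tile 6: (2,1)->(1,1) = 1
Tile 14: (2,2)->(3,1) = 2
Tile 11: (2,3)->(2,2) = 1
Tile 9: (3,0)->(2,0) = 1
Tile 8: (3,1)->(1,3) = 4
Tile 15: (3,2)->(3,2) = 0
Tile 5: (3,3)->(1,0) = 5
Sum: 3 + 0 + 6 + 4 + 2 + 2 + 2 + 3 + 1 + 2 + 1 + 1 + 4 + 0 + 5 = 36

Answer: 36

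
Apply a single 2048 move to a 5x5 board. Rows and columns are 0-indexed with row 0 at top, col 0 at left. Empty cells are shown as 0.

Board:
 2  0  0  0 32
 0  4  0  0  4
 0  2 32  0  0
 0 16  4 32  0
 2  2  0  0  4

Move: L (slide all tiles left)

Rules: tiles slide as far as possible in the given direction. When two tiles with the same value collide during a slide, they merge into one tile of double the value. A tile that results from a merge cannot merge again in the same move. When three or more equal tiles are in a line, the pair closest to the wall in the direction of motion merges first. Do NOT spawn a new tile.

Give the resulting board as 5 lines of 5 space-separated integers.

Answer:  2 32  0  0  0
 8  0  0  0  0
 2 32  0  0  0
16  4 32  0  0
 4  4  0  0  0

Derivation:
Slide left:
row 0: [2, 0, 0, 0, 32] -> [2, 32, 0, 0, 0]
row 1: [0, 4, 0, 0, 4] -> [8, 0, 0, 0, 0]
row 2: [0, 2, 32, 0, 0] -> [2, 32, 0, 0, 0]
row 3: [0, 16, 4, 32, 0] -> [16, 4, 32, 0, 0]
row 4: [2, 2, 0, 0, 4] -> [4, 4, 0, 0, 0]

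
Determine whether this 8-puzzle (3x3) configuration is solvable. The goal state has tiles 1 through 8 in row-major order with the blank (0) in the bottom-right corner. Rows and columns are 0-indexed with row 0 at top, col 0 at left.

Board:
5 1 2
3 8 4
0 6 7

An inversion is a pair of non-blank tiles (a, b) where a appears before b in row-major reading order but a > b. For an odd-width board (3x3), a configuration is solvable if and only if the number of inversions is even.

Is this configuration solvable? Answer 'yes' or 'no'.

Inversions (pairs i<j in row-major order where tile[i] > tile[j] > 0): 7
7 is odd, so the puzzle is not solvable.

Answer: no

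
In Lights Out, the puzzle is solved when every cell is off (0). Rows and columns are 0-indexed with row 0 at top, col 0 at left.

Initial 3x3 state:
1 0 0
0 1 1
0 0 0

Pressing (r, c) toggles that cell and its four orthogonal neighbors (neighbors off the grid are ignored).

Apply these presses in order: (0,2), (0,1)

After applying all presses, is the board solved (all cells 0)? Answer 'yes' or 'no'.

Answer: yes

Derivation:
After press 1 at (0,2):
1 1 1
0 1 0
0 0 0

After press 2 at (0,1):
0 0 0
0 0 0
0 0 0

Lights still on: 0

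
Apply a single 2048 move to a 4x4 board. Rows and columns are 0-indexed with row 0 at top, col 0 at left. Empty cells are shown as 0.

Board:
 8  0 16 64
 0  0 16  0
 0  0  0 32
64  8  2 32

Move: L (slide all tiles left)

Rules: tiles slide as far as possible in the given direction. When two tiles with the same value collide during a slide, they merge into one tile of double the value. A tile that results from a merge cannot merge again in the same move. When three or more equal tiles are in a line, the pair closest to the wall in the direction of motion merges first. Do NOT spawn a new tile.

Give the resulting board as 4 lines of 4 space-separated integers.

Answer:  8 16 64  0
16  0  0  0
32  0  0  0
64  8  2 32

Derivation:
Slide left:
row 0: [8, 0, 16, 64] -> [8, 16, 64, 0]
row 1: [0, 0, 16, 0] -> [16, 0, 0, 0]
row 2: [0, 0, 0, 32] -> [32, 0, 0, 0]
row 3: [64, 8, 2, 32] -> [64, 8, 2, 32]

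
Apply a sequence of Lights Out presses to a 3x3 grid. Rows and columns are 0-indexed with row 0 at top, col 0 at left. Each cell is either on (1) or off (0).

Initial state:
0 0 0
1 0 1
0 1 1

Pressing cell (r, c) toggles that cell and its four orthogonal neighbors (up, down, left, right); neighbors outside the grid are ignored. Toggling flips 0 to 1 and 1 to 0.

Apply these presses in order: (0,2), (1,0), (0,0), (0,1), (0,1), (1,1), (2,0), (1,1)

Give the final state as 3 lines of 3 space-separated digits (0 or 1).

After press 1 at (0,2):
0 1 1
1 0 0
0 1 1

After press 2 at (1,0):
1 1 1
0 1 0
1 1 1

After press 3 at (0,0):
0 0 1
1 1 0
1 1 1

After press 4 at (0,1):
1 1 0
1 0 0
1 1 1

After press 5 at (0,1):
0 0 1
1 1 0
1 1 1

After press 6 at (1,1):
0 1 1
0 0 1
1 0 1

After press 7 at (2,0):
0 1 1
1 0 1
0 1 1

After press 8 at (1,1):
0 0 1
0 1 0
0 0 1

Answer: 0 0 1
0 1 0
0 0 1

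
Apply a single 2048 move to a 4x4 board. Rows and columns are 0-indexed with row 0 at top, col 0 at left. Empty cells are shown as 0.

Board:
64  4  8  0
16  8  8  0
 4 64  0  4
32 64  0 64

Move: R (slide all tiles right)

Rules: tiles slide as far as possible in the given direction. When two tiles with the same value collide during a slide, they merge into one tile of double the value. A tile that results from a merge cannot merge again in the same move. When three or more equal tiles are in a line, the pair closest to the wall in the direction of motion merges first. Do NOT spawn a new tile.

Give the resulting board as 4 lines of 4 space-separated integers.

Slide right:
row 0: [64, 4, 8, 0] -> [0, 64, 4, 8]
row 1: [16, 8, 8, 0] -> [0, 0, 16, 16]
row 2: [4, 64, 0, 4] -> [0, 4, 64, 4]
row 3: [32, 64, 0, 64] -> [0, 0, 32, 128]

Answer:   0  64   4   8
  0   0  16  16
  0   4  64   4
  0   0  32 128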